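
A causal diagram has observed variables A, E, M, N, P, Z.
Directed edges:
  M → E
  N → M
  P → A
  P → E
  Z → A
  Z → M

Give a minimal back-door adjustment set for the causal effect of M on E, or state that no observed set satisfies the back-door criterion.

desc(M)\{M}={E}; candidates ⊆ {A,N,P,Z}.
∅: M⊥E given ∅ in G with M→· removed — back-door holds.

M→E: minimal back-door set ∅.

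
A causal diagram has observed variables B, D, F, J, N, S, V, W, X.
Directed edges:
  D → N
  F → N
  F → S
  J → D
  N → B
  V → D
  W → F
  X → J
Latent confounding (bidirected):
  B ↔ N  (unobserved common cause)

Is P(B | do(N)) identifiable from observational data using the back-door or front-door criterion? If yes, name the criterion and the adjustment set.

desc(N)\{N}={B}; candidates ⊆ {D,F,J,S,V,W,X}.
N↔B: latent back-door arc(s) into N.
size 0: {}; under {} N still reaches {B,D,F,J,S,V,W,X} ∋ B.
size 1: {D}, {F}, {J} …(+4); under {D} N still reaches {B,F,S,W} ∋ B.
size 2: {D,F}, {D,J}, {D,S} …(+18); under {D,F} N still reaches {B} ∋ B.
N↔B cannot be blocked by any observed set — no back-door set.
No mediator lies on a directed N→…→B path.
Neither criterion identifies P(B|do(N)) in this graph.

P(B|do(N)): not identifiable (no BD/FD set).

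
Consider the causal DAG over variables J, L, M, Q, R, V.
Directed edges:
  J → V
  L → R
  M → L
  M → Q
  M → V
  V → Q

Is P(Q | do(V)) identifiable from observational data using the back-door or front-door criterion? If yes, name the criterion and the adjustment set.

P(Q|do(V)): backdoor, adjust for {M}.

desc(V)\{V}={Q}; candidates ⊆ {J,L,M,R}.
size 0: {}; under {} V still reaches {J,L,M,Q,R} ∋ Q.
{M}: V⊥Q given {M} in G with V→· removed — back-door holds.
P(Q|do(V)) = Σ_{M} P(Q|V,M)·P(M).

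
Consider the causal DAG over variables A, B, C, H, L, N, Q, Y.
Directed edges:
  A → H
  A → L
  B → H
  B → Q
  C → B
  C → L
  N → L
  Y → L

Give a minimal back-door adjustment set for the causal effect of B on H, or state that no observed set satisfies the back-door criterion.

desc(B)\{B}={H,Q}; candidates ⊆ {A,C,L,N,Y}.
∅: B⊥H given ∅ in G with B→· removed — back-door holds.

B→H: minimal back-door set ∅.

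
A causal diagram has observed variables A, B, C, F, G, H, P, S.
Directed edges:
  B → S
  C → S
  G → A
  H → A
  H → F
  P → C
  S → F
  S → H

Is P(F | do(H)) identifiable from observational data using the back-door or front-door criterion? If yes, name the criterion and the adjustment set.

desc(H)\{H}={A,F}; candidates ⊆ {B,C,G,P,S}.
size 0: {}; under {} H still reaches {B,C,F,P,S} ∋ F.
{S}: H⊥F given {S} in G with H→· removed — back-door holds.
P(F|do(H)) = Σ_{S} P(F|H,S)·P(S).

P(F|do(H)): backdoor, adjust for {S}.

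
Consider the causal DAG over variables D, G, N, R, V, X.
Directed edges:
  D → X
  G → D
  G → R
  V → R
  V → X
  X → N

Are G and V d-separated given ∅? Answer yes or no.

Yes — G ⊥ V | ∅.

Bayes-Ball from G | ∅ reaches {D,N,R,X}.
V ∉ reach(G|∅) ⇒ G ⊥ V | ∅.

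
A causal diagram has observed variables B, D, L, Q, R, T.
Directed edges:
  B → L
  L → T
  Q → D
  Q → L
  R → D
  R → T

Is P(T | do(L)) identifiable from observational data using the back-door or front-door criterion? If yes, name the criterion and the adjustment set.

desc(L)\{L}={T}; candidates ⊆ {B,D,Q,R}.
∅: L⊥T given ∅ in G with L→· removed — back-door holds.
P(T|do(L)) = P(T|L) — no adjustment needed.

P(T|do(L)): backdoor, adjust for ∅.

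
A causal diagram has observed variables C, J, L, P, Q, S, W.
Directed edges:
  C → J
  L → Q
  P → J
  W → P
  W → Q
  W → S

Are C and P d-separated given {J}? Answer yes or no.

Bayes-Ball from C | {J} reaches {P,Q,S,W}.
P ∈ reach(C|{J}) ⇒ C ⊥̸ P | {J}.

No — C and P are d-connected given {J}.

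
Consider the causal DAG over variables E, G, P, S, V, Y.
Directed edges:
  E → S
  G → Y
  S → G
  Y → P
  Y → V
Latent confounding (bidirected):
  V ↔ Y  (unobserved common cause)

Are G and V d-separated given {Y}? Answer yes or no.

Bayes-Ball from G | {Y} reaches {E,S,V}.
V ∈ reach(G|{Y}) ⇒ G ⊥̸ V | {Y}.

No — G and V are d-connected given {Y}.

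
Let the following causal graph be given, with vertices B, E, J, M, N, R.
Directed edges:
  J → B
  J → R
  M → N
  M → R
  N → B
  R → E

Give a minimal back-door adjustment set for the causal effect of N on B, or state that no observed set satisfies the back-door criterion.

desc(N)\{N}={B}; candidates ⊆ {E,J,M,R}.
∅: N⊥B given ∅ in G with N→· removed — back-door holds.

N→B: minimal back-door set ∅.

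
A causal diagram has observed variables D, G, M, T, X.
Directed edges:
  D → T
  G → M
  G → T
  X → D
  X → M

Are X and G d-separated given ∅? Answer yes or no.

Yes — X ⊥ G | ∅.

Bayes-Ball from X | ∅ reaches {D,M,T}.
G ∉ reach(X|∅) ⇒ X ⊥ G | ∅.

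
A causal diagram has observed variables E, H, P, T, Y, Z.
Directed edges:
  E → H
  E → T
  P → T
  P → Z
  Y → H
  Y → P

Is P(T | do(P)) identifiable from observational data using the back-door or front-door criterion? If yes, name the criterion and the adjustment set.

desc(P)\{P}={T,Z}; candidates ⊆ {E,H,Y}.
∅: P⊥T given ∅ in G with P→· removed — back-door holds.
P(T|do(P)) = P(T|P) — no adjustment needed.

P(T|do(P)): backdoor, adjust for ∅.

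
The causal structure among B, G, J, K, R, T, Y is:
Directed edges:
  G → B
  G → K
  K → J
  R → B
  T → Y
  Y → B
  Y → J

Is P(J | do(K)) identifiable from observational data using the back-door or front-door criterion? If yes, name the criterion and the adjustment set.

P(J|do(K)): backdoor, adjust for ∅.

desc(K)\{K}={J}; candidates ⊆ {B,G,R,T,Y}.
∅: K⊥J given ∅ in G with K→· removed — back-door holds.
P(J|do(K)) = P(J|K) — no adjustment needed.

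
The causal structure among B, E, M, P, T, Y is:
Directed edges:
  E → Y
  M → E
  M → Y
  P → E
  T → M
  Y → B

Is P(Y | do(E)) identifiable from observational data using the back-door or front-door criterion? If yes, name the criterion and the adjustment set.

P(Y|do(E)): backdoor, adjust for {M}.

desc(E)\{E}={B,Y}; candidates ⊆ {M,P,T}.
size 0: {}; under {} E still reaches {B,M,P,T,Y} ∋ Y.
{M}: E⊥Y given {M} in G with E→· removed — back-door holds.
P(Y|do(E)) = Σ_{M} P(Y|E,M)·P(M).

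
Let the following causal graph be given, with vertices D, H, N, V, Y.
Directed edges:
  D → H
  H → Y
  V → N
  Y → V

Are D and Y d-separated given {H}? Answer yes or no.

Yes — D ⊥ Y | {H}.

Bayes-Ball from D | {H} reaches ∅.
Y ∉ reach(D|{H}) ⇒ D ⊥ Y | {H}.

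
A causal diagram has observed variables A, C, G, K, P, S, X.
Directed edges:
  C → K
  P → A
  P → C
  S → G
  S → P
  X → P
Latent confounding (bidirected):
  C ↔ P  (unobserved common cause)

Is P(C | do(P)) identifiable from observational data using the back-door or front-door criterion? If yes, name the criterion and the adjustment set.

desc(P)\{P}={A,C,K}; candidates ⊆ {G,S,X}.
P↔C: latent back-door arc(s) into P.
size 0: {}; under {} P still reaches {C,G,K,S,X} ∋ C.
size 1: {G}, {S}, {X}; under {G} P still reaches {C,K,S,X} ∋ C.
size 2: {G,S}, {G,X}, {S,X}; under {G,S} P still reaches {C,K,X} ∋ C.
P↔C cannot be blocked by any observed set — no back-door set.
No mediator lies on a directed P→…→C path.
Neither criterion identifies P(C|do(P)) in this graph.

P(C|do(P)): not identifiable (no BD/FD set).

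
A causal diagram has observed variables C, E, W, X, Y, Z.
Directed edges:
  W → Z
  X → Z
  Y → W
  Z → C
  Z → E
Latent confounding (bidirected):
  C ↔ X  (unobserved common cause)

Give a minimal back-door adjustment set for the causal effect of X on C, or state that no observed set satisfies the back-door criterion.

desc(X)\{X}={C,E,Z}; candidates ⊆ {W,Y}.
X↔C: latent back-door arc(s) into X.
size 0: {}; under {} X still reaches {C} ∋ C.
size 1: {W}, {Y}; under {W} X still reaches {C} ∋ C.
size 2: {W,Y}; under {W,Y} X still reaches {C} ∋ C.
X↔C cannot be blocked by any observed set — no back-door set.

X→C: no observed back-door set.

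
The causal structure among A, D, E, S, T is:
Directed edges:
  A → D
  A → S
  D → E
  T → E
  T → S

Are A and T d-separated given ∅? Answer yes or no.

Yes — A ⊥ T | ∅.

Bayes-Ball from A | ∅ reaches {D,E,S}.
T ∉ reach(A|∅) ⇒ A ⊥ T | ∅.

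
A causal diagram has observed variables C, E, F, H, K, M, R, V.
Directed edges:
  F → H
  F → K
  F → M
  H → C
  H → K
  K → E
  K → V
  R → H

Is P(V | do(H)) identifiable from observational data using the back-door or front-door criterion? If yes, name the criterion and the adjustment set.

P(V|do(H)): backdoor, adjust for {F}.

desc(H)\{H}={C,E,K,V}; candidates ⊆ {F,M,R}.
size 0: {}; under {} H still reaches {E,F,K,M,R,V} ∋ V.
{F}: H⊥V given {F} in G with H→· removed — back-door holds.
P(V|do(H)) = Σ_{F} P(V|H,F)·P(F).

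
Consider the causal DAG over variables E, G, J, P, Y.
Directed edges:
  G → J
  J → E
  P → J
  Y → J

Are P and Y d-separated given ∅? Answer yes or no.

Yes — P ⊥ Y | ∅.

Bayes-Ball from P | ∅ reaches {E,J}.
Y ∉ reach(P|∅) ⇒ P ⊥ Y | ∅.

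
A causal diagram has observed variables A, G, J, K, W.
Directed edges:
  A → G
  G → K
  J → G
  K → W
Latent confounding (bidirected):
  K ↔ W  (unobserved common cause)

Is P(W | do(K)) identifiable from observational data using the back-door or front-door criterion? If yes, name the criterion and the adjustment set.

desc(K)\{K}={W}; candidates ⊆ {A,G,J}.
K↔W: latent back-door arc(s) into K.
size 0: {}; under {} K still reaches {A,G,J,W} ∋ W.
size 1: {A}, {G}, {J}; under {A} K still reaches {G,J,W} ∋ W.
size 2: {A,G}, {A,J}, {G,J}; under {A,G} K still reaches {W} ∋ W.
K↔W cannot be blocked by any observed set — no back-door set.
No mediator lies on a directed K→…→W path.
Neither criterion identifies P(W|do(K)) in this graph.

P(W|do(K)): not identifiable (no BD/FD set).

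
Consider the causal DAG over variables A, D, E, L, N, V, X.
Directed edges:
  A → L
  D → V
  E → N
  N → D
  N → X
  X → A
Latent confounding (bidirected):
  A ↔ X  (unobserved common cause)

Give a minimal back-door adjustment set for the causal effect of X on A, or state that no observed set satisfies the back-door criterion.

desc(X)\{X}={A,L}; candidates ⊆ {D,E,N,V}.
X↔A: latent back-door arc(s) into X.
size 0: {}; under {} X still reaches {A,D,E,L,N,V} ∋ A.
size 1: {D}, {E}, {N} …(+1); under {D} X still reaches {A,E,L,N} ∋ A.
size 2: {D,E}, {D,N}, {D,V} …(+3); under {D,E} X still reaches {A,L,N} ∋ A.
X↔A cannot be blocked by any observed set — no back-door set.

X→A: no observed back-door set.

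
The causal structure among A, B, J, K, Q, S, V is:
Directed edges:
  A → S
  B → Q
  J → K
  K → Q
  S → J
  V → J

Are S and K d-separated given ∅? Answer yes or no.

Bayes-Ball from S | ∅ reaches {A,J,K,Q}.
K ∈ reach(S|∅) ⇒ S ⊥̸ K | ∅.

No — S and K are d-connected given ∅.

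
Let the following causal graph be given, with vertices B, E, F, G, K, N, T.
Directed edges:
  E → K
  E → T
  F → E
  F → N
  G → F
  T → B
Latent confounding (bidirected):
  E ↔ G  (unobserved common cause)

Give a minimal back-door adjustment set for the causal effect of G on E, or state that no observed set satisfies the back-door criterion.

desc(G)\{G}={B,E,F,K,N,T}; candidates ⊆ {—}.
G↔E: latent back-door arc(s) into G.
size 0: {}; under {} G still reaches {B,E,K,T} ∋ E.
G↔E cannot be blocked by any observed set — no back-door set.

G→E: no observed back-door set.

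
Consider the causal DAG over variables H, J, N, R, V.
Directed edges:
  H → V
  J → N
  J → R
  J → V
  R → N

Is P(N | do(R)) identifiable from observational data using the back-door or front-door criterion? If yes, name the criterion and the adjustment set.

P(N|do(R)): backdoor, adjust for {J}.

desc(R)\{R}={N}; candidates ⊆ {H,J,V}.
size 0: {}; under {} R still reaches {J,N,V} ∋ N.
{J}: R⊥N given {J} in G with R→· removed — back-door holds.
P(N|do(R)) = Σ_{J} P(N|R,J)·P(J).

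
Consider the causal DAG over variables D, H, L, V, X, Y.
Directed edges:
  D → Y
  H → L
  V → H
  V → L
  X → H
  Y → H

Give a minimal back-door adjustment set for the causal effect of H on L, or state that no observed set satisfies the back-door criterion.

H→L: minimal back-door set {V}.

desc(H)\{H}={L}; candidates ⊆ {D,V,X,Y}.
size 0: {}; under {} H still reaches {D,L,V,X,Y} ∋ L.
{V}: H⊥L given {V} in G with H→· removed — back-door holds.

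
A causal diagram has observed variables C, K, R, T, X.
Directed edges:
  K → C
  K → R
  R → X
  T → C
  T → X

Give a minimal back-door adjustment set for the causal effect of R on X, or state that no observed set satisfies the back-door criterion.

desc(R)\{R}={X}; candidates ⊆ {C,K,T}.
∅: R⊥X given ∅ in G with R→· removed — back-door holds.

R→X: minimal back-door set ∅.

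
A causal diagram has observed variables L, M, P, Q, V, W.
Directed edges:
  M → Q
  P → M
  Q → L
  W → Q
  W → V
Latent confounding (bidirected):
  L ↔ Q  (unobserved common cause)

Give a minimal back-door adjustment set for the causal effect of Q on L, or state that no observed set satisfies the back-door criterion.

desc(Q)\{Q}={L}; candidates ⊆ {M,P,V,W}.
Q↔L: latent back-door arc(s) into Q.
size 0: {}; under {} Q still reaches {L,M,P,V,W} ∋ L.
size 1: {M}, {P}, {V} …(+1); under {M} Q still reaches {L,V,W} ∋ L.
size 2: {M,P}, {M,V}, {M,W} …(+3); under {M,P} Q still reaches {L,V,W} ∋ L.
Q↔L cannot be blocked by any observed set — no back-door set.

Q→L: no observed back-door set.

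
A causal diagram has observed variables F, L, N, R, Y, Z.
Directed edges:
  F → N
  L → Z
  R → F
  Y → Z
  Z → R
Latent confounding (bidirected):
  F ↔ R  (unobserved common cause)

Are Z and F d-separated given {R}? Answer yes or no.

Bayes-Ball from Z | {R} reaches {F,L,N,Y}.
F ∈ reach(Z|{R}) ⇒ Z ⊥̸ F | {R}.

No — Z and F are d-connected given {R}.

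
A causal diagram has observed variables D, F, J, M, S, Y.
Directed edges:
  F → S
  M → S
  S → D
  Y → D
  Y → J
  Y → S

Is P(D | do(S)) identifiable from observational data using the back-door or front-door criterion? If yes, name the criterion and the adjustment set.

P(D|do(S)): backdoor, adjust for {Y}.

desc(S)\{S}={D}; candidates ⊆ {F,J,M,Y}.
size 0: {}; under {} S still reaches {D,F,J,M,Y} ∋ D.
{Y}: S⊥D given {Y} in G with S→· removed — back-door holds.
P(D|do(S)) = Σ_{Y} P(D|S,Y)·P(Y).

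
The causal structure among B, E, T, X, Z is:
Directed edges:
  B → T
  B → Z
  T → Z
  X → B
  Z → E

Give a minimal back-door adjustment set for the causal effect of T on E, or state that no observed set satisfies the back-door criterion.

T→E: minimal back-door set {B}.

desc(T)\{T}={E,Z}; candidates ⊆ {B,X}.
size 0: {}; under {} T still reaches {B,E,X,Z} ∋ E.
{B}: T⊥E given {B} in G with T→· removed — back-door holds.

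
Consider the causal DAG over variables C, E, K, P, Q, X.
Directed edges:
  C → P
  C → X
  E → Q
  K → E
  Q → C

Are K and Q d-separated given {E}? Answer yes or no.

Yes — K ⊥ Q | {E}.

Bayes-Ball from K | {E} reaches ∅.
Q ∉ reach(K|{E}) ⇒ K ⊥ Q | {E}.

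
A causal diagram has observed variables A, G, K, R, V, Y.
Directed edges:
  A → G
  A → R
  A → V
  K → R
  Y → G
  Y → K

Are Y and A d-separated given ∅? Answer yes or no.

Yes — Y ⊥ A | ∅.

Bayes-Ball from Y | ∅ reaches {G,K,R}.
A ∉ reach(Y|∅) ⇒ Y ⊥ A | ∅.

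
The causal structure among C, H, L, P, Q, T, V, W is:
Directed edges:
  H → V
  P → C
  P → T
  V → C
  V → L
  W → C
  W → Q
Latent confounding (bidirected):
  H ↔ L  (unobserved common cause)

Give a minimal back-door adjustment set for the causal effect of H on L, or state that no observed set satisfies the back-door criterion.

H→L: no observed back-door set.

desc(H)\{H}={C,L,V}; candidates ⊆ {P,Q,T,W}.
H↔L: latent back-door arc(s) into H.
size 0: {}; under {} H still reaches {L} ∋ L.
size 1: {P}, {Q}, {T} …(+1); under {P} H still reaches {L} ∋ L.
size 2: {P,Q}, {P,T}, {P,W} …(+3); under {P,Q} H still reaches {L} ∋ L.
H↔L cannot be blocked by any observed set — no back-door set.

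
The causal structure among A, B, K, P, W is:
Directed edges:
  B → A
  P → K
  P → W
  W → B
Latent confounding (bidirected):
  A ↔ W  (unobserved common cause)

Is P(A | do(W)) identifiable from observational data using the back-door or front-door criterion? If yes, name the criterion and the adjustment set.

P(A|do(W)): frontdoor, adjust for {B}.

desc(W)\{W}={A,B}; candidates ⊆ {K,P}.
W↔A: latent back-door arc(s) into W.
size 0: {}; under {} W still reaches {A,K,P} ∋ A.
size 1: {K}, {P}; under {K} W still reaches {A,P} ∋ A.
size 2: {K,P}; under {K,P} W still reaches {A} ∋ A.
W↔A cannot be blocked by any observed set — no back-door set.
{B}: (i) intercepts every directed W→A path; (ii) no back-door W→{B}; (iii) {W} blocks every back-door {B}→A. Front-door holds.
P(A|do(W)) = Σ_{B} P(B|W) Σ_{W'} P(A|B,W')P(W').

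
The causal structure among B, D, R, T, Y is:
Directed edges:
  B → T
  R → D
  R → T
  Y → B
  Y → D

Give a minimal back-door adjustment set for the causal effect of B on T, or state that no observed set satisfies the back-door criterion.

desc(B)\{B}={T}; candidates ⊆ {D,R,Y}.
∅: B⊥T given ∅ in G with B→· removed — back-door holds.

B→T: minimal back-door set ∅.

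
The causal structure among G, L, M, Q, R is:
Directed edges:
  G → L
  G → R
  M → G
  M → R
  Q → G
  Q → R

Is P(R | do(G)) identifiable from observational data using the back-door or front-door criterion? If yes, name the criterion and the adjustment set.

P(R|do(G)): backdoor, adjust for {M, Q}.

desc(G)\{G}={L,R}; candidates ⊆ {M,Q}.
size 0: {}; under {} G still reaches {M,Q,R} ∋ R.
size 1: {M}, {Q}; under {M} G still reaches {Q,R} ∋ R.
{M,Q}: G⊥R given {M,Q} in G with G→· removed — back-door holds.
P(R|do(G)) = Σ_{M,Q} P(R|G,M,Q)·P(M,Q).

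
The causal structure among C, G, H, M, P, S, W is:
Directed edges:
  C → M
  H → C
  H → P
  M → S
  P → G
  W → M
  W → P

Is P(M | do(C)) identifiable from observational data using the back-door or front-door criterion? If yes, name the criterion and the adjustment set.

desc(C)\{C}={M,S}; candidates ⊆ {G,H,P,W}.
∅: C⊥M given ∅ in G with C→· removed — back-door holds.
P(M|do(C)) = P(M|C) — no adjustment needed.

P(M|do(C)): backdoor, adjust for ∅.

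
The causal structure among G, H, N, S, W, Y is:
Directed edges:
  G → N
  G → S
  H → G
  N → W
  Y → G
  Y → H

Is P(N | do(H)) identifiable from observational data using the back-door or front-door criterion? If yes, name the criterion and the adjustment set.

P(N|do(H)): backdoor, adjust for {Y}.

desc(H)\{H}={G,N,S,W}; candidates ⊆ {Y}.
size 0: {}; under {} H still reaches {G,N,S,W,Y} ∋ N.
{Y}: H⊥N given {Y} in G with H→· removed — back-door holds.
P(N|do(H)) = Σ_{Y} P(N|H,Y)·P(Y).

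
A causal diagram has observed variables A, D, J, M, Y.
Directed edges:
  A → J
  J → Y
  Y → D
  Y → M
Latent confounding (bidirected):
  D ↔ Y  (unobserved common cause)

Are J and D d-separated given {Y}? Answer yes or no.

No — J and D are d-connected given {Y}.

Bayes-Ball from J | {Y} reaches {A,D}.
D ∈ reach(J|{Y}) ⇒ J ⊥̸ D | {Y}.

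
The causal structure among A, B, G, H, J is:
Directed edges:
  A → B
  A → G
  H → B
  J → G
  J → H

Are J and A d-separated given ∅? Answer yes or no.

Yes — J ⊥ A | ∅.

Bayes-Ball from J | ∅ reaches {B,G,H}.
A ∉ reach(J|∅) ⇒ J ⊥ A | ∅.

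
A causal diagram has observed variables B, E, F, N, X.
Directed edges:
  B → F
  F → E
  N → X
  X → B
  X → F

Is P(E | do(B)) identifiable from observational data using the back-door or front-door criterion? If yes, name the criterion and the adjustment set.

desc(B)\{B}={E,F}; candidates ⊆ {N,X}.
size 0: {}; under {} B still reaches {E,F,N,X} ∋ E.
{X}: B⊥E given {X} in G with B→· removed — back-door holds.
P(E|do(B)) = Σ_{X} P(E|B,X)·P(X).

P(E|do(B)): backdoor, adjust for {X}.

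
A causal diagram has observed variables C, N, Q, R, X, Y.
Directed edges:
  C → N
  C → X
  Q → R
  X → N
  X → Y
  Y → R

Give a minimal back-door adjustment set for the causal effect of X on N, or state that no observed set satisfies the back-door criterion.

X→N: minimal back-door set {C}.

desc(X)\{X}={N,R,Y}; candidates ⊆ {C,Q}.
size 0: {}; under {} X still reaches {C,N} ∋ N.
{C}: X⊥N given {C} in G with X→· removed — back-door holds.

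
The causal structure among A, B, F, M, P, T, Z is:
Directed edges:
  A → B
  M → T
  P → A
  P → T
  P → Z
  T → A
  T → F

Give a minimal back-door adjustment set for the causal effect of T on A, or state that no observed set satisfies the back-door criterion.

desc(T)\{T}={A,B,F}; candidates ⊆ {M,P,Z}.
size 0: {}; under {} T still reaches {A,B,M,P,Z} ∋ A.
{P}: T⊥A given {P} in G with T→· removed — back-door holds.

T→A: minimal back-door set {P}.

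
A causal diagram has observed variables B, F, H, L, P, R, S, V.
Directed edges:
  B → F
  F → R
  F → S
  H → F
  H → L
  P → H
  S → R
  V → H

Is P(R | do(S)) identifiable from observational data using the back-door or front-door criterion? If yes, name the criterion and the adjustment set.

P(R|do(S)): backdoor, adjust for {F}.

desc(S)\{S}={R}; candidates ⊆ {B,F,H,L,P,V}.
size 0: {}; under {} S still reaches {B,F,H,L,P,R,V} ∋ R.
{F}: S⊥R given {F} in G with S→· removed — back-door holds.
P(R|do(S)) = Σ_{F} P(R|S,F)·P(F).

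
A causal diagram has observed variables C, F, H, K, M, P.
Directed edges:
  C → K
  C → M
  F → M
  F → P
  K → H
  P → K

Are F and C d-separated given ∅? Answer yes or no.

Yes — F ⊥ C | ∅.

Bayes-Ball from F | ∅ reaches {H,K,M,P}.
C ∉ reach(F|∅) ⇒ F ⊥ C | ∅.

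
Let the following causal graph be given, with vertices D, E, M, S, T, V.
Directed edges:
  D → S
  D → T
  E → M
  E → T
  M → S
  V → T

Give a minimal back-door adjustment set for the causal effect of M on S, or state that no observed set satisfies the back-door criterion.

desc(M)\{M}={S}; candidates ⊆ {D,E,T,V}.
∅: M⊥S given ∅ in G with M→· removed — back-door holds.

M→S: minimal back-door set ∅.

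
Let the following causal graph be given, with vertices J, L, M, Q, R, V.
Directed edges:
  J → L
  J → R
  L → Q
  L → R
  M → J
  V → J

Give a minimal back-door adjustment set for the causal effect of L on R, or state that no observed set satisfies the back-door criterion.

L→R: minimal back-door set {J}.

desc(L)\{L}={Q,R}; candidates ⊆ {J,M,V}.
size 0: {}; under {} L still reaches {J,M,R,V} ∋ R.
{J}: L⊥R given {J} in G with L→· removed — back-door holds.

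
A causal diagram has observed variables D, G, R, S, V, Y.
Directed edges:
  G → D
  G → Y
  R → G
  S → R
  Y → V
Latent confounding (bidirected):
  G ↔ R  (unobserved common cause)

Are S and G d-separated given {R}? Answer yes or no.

Bayes-Ball from S | {R} reaches {D,G,V,Y}.
G ∈ reach(S|{R}) ⇒ S ⊥̸ G | {R}.

No — S and G are d-connected given {R}.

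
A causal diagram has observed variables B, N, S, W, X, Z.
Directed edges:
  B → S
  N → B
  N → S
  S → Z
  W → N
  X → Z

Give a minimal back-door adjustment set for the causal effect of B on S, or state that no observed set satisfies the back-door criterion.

B→S: minimal back-door set {N}.

desc(B)\{B}={S,Z}; candidates ⊆ {N,W,X}.
size 0: {}; under {} B still reaches {N,S,W,Z} ∋ S.
{N}: B⊥S given {N} in G with B→· removed — back-door holds.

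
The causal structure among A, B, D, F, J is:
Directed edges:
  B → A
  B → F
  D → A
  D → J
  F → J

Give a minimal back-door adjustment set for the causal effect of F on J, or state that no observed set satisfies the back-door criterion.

F→J: minimal back-door set ∅.

desc(F)\{F}={J}; candidates ⊆ {A,B,D}.
∅: F⊥J given ∅ in G with F→· removed — back-door holds.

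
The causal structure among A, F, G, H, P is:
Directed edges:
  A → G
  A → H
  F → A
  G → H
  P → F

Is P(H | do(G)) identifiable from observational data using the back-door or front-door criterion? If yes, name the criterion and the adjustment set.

desc(G)\{G}={H}; candidates ⊆ {A,F,P}.
size 0: {}; under {} G still reaches {A,F,H,P} ∋ H.
{A}: G⊥H given {A} in G with G→· removed — back-door holds.
P(H|do(G)) = Σ_{A} P(H|G,A)·P(A).

P(H|do(G)): backdoor, adjust for {A}.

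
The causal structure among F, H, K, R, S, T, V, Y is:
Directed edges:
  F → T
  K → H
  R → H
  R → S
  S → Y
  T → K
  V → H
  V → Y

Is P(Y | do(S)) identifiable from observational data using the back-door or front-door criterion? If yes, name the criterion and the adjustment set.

desc(S)\{S}={Y}; candidates ⊆ {F,H,K,R,T,V}.
∅: S⊥Y given ∅ in G with S→· removed — back-door holds.
P(Y|do(S)) = P(Y|S) — no adjustment needed.

P(Y|do(S)): backdoor, adjust for ∅.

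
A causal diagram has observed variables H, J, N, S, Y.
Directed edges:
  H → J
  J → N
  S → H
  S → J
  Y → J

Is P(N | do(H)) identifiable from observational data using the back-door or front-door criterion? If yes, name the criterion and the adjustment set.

P(N|do(H)): backdoor, adjust for {S}.

desc(H)\{H}={J,N}; candidates ⊆ {S,Y}.
size 0: {}; under {} H still reaches {J,N,S} ∋ N.
{S}: H⊥N given {S} in G with H→· removed — back-door holds.
P(N|do(H)) = Σ_{S} P(N|H,S)·P(S).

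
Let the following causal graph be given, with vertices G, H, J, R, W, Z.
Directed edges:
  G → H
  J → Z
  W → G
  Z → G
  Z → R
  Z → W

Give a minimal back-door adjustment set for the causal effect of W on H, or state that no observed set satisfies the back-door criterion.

W→H: minimal back-door set {Z}.

desc(W)\{W}={G,H}; candidates ⊆ {J,R,Z}.
size 0: {}; under {} W still reaches {G,H,J,R,Z} ∋ H.
{Z}: W⊥H given {Z} in G with W→· removed — back-door holds.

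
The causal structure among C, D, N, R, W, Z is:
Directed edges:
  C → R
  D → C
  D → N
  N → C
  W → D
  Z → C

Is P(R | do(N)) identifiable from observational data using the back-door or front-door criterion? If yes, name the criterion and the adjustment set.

desc(N)\{N}={C,R}; candidates ⊆ {D,W,Z}.
size 0: {}; under {} N still reaches {C,D,R,W} ∋ R.
{D}: N⊥R given {D} in G with N→· removed — back-door holds.
P(R|do(N)) = Σ_{D} P(R|N,D)·P(D).

P(R|do(N)): backdoor, adjust for {D}.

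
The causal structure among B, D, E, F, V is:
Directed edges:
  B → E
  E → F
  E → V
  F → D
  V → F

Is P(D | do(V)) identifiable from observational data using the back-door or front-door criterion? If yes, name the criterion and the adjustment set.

desc(V)\{V}={D,F}; candidates ⊆ {B,E}.
size 0: {}; under {} V still reaches {B,D,E,F} ∋ D.
{E}: V⊥D given {E} in G with V→· removed — back-door holds.
P(D|do(V)) = Σ_{E} P(D|V,E)·P(E).

P(D|do(V)): backdoor, adjust for {E}.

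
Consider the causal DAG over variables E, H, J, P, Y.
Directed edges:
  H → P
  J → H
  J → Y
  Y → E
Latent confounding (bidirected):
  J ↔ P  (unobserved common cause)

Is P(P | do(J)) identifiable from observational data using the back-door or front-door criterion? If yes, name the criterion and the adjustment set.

P(P|do(J)): frontdoor, adjust for {H}.

desc(J)\{J}={E,H,P,Y}; candidates ⊆ {—}.
J↔P: latent back-door arc(s) into J.
size 0: {}; under {} J still reaches {P} ∋ P.
J↔P cannot be blocked by any observed set — no back-door set.
{H}: (i) intercepts every directed J→P path; (ii) no back-door J→{H}; (iii) {J} blocks every back-door {H}→P. Front-door holds.
P(P|do(J)) = Σ_{H} P(H|J) Σ_{J'} P(P|H,J')P(J').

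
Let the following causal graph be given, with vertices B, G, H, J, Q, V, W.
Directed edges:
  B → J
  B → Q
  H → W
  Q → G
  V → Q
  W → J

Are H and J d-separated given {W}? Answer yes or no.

Yes — H ⊥ J | {W}.

Bayes-Ball from H | {W} reaches ∅.
J ∉ reach(H|{W}) ⇒ H ⊥ J | {W}.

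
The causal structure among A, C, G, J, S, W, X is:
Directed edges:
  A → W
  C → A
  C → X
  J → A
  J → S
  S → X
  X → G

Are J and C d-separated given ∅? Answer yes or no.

Yes — J ⊥ C | ∅.

Bayes-Ball from J | ∅ reaches {A,G,S,W,X}.
C ∉ reach(J|∅) ⇒ J ⊥ C | ∅.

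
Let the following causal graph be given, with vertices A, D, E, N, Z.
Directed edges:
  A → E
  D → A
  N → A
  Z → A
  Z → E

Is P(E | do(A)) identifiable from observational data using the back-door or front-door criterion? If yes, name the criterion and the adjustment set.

P(E|do(A)): backdoor, adjust for {Z}.

desc(A)\{A}={E}; candidates ⊆ {D,N,Z}.
size 0: {}; under {} A still reaches {D,E,N,Z} ∋ E.
{Z}: A⊥E given {Z} in G with A→· removed — back-door holds.
P(E|do(A)) = Σ_{Z} P(E|A,Z)·P(Z).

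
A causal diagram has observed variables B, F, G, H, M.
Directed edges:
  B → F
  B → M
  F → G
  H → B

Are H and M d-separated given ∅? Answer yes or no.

Bayes-Ball from H | ∅ reaches {B,F,G,M}.
M ∈ reach(H|∅) ⇒ H ⊥̸ M | ∅.

No — H and M are d-connected given ∅.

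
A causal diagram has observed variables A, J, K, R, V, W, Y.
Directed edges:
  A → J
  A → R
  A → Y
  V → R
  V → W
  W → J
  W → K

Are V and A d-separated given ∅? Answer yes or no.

Yes — V ⊥ A | ∅.

Bayes-Ball from V | ∅ reaches {J,K,R,W}.
A ∉ reach(V|∅) ⇒ V ⊥ A | ∅.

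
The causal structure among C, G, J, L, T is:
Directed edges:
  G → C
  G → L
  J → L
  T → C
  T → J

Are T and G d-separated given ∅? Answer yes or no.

Yes — T ⊥ G | ∅.

Bayes-Ball from T | ∅ reaches {C,J,L}.
G ∉ reach(T|∅) ⇒ T ⊥ G | ∅.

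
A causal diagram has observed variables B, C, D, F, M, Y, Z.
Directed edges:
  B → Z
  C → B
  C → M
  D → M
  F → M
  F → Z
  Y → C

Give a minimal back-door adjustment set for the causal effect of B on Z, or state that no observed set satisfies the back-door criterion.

desc(B)\{B}={Z}; candidates ⊆ {C,D,F,M,Y}.
∅: B⊥Z given ∅ in G with B→· removed — back-door holds.

B→Z: minimal back-door set ∅.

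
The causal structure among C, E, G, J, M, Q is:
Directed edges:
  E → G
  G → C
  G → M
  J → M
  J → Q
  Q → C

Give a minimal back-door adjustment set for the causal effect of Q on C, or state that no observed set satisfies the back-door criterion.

Q→C: minimal back-door set ∅.

desc(Q)\{Q}={C}; candidates ⊆ {E,G,J,M}.
∅: Q⊥C given ∅ in G with Q→· removed — back-door holds.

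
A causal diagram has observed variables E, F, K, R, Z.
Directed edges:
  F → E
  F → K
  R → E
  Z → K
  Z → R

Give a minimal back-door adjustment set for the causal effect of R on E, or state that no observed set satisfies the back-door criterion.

desc(R)\{R}={E}; candidates ⊆ {F,K,Z}.
∅: R⊥E given ∅ in G with R→· removed — back-door holds.

R→E: minimal back-door set ∅.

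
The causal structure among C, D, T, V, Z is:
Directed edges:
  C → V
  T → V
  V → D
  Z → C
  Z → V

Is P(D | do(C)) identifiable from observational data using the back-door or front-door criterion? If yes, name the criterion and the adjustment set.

P(D|do(C)): backdoor, adjust for {Z}.

desc(C)\{C}={D,V}; candidates ⊆ {T,Z}.
size 0: {}; under {} C still reaches {D,V,Z} ∋ D.
{Z}: C⊥D given {Z} in G with C→· removed — back-door holds.
P(D|do(C)) = Σ_{Z} P(D|C,Z)·P(Z).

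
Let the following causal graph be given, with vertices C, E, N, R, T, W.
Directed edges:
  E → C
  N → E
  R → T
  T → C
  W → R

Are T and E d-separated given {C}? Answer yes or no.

Bayes-Ball from T | {C} reaches {E,N,R,W}.
E ∈ reach(T|{C}) ⇒ T ⊥̸ E | {C}.

No — T and E are d-connected given {C}.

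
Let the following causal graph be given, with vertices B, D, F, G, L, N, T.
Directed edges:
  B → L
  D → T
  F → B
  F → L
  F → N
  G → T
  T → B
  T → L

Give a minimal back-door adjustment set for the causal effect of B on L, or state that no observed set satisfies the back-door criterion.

B→L: minimal back-door set {F, T}.

desc(B)\{B}={L}; candidates ⊆ {D,F,G,N,T}.
size 0: {}; under {} B still reaches {D,F,G,L,N,T} ∋ L.
size 1: {D}, {F}, {G} …(+2); under {D} B still reaches {F,G,L,N,T} ∋ L.
{F,T}: B⊥L given {F,T} in G with B→· removed — back-door holds.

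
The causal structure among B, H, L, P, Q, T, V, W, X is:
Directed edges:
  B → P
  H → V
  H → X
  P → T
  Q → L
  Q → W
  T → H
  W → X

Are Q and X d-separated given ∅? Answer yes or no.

No — Q and X are d-connected given ∅.

Bayes-Ball from Q | ∅ reaches {L,W,X}.
X ∈ reach(Q|∅) ⇒ Q ⊥̸ X | ∅.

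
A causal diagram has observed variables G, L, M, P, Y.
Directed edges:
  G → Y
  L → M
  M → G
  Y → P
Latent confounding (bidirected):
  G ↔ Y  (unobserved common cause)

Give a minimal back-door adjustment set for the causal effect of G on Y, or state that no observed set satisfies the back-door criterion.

G→Y: no observed back-door set.

desc(G)\{G}={P,Y}; candidates ⊆ {L,M}.
G↔Y: latent back-door arc(s) into G.
size 0: {}; under {} G still reaches {L,M,P,Y} ∋ Y.
size 1: {L}, {M}; under {L} G still reaches {M,P,Y} ∋ Y.
size 2: {L,M}; under {L,M} G still reaches {P,Y} ∋ Y.
G↔Y cannot be blocked by any observed set — no back-door set.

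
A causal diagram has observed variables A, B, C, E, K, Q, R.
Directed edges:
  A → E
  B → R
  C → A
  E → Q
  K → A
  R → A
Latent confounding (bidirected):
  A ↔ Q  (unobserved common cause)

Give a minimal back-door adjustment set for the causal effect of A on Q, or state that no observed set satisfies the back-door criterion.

A→Q: no observed back-door set.

desc(A)\{A}={E,Q}; candidates ⊆ {B,C,K,R}.
A↔Q: latent back-door arc(s) into A.
size 0: {}; under {} A still reaches {B,C,K,Q,R} ∋ Q.
size 1: {B}, {C}, {K} …(+1); under {B} A still reaches {C,K,Q,R} ∋ Q.
size 2: {B,C}, {B,K}, {B,R} …(+3); under {B,C} A still reaches {K,Q,R} ∋ Q.
A↔Q cannot be blocked by any observed set — no back-door set.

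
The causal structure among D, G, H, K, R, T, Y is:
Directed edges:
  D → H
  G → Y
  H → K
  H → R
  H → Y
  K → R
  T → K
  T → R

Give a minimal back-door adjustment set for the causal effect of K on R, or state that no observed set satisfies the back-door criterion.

K→R: minimal back-door set {H, T}.

desc(K)\{K}={R}; candidates ⊆ {D,G,H,T,Y}.
size 0: {}; under {} K still reaches {D,H,R,T,Y} ∋ R.
size 1: {D}, {G}, {H} …(+2); under {D} K still reaches {H,R,T,Y} ∋ R.
{H,T}: K⊥R given {H,T} in G with K→· removed — back-door holds.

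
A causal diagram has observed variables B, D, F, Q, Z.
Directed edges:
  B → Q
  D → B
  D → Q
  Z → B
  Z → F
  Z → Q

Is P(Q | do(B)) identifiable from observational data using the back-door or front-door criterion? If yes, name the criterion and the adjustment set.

P(Q|do(B)): backdoor, adjust for {D, Z}.

desc(B)\{B}={Q}; candidates ⊆ {D,F,Z}.
size 0: {}; under {} B still reaches {D,F,Q,Z} ∋ Q.
size 1: {D}, {F}, {Z}; under {D} B still reaches {F,Q,Z} ∋ Q.
{D,Z}: B⊥Q given {D,Z} in G with B→· removed — back-door holds.
P(Q|do(B)) = Σ_{D,Z} P(Q|B,D,Z)·P(D,Z).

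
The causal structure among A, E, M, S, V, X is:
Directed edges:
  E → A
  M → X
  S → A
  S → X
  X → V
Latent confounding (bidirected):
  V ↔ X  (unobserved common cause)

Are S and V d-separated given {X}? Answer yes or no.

No — S and V are d-connected given {X}.

Bayes-Ball from S | {X} reaches {A,M,V}.
V ∈ reach(S|{X}) ⇒ S ⊥̸ V | {X}.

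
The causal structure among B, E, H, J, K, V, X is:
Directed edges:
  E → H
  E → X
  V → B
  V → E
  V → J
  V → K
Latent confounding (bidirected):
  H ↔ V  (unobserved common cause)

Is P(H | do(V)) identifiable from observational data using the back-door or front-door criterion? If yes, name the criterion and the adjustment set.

P(H|do(V)): frontdoor, adjust for {E}.

desc(V)\{V}={B,E,H,J,K,X}; candidates ⊆ {—}.
V↔H: latent back-door arc(s) into V.
size 0: {}; under {} V still reaches {H} ∋ H.
V↔H cannot be blocked by any observed set — no back-door set.
{E}: (i) intercepts every directed V→H path; (ii) no back-door V→{E}; (iii) {V} blocks every back-door {E}→H. Front-door holds.
P(H|do(V)) = Σ_{E} P(E|V) Σ_{V'} P(H|E,V')P(V').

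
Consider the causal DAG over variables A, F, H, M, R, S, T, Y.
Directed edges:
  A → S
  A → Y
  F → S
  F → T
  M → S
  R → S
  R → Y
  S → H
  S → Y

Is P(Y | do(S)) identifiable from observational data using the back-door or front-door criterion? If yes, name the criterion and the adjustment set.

desc(S)\{S}={H,Y}; candidates ⊆ {A,F,M,R,T}.
size 0: {}; under {} S still reaches {A,F,M,R,T,Y} ∋ Y.
size 1: {A}, {F}, {M} …(+2); under {A} S still reaches {F,M,R,T,Y} ∋ Y.
{A,R}: S⊥Y given {A,R} in G with S→· removed — back-door holds.
P(Y|do(S)) = Σ_{A,R} P(Y|S,A,R)·P(A,R).

P(Y|do(S)): backdoor, adjust for {A, R}.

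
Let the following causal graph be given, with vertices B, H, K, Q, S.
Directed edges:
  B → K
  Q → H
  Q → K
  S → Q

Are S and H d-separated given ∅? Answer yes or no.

No — S and H are d-connected given ∅.

Bayes-Ball from S | ∅ reaches {H,K,Q}.
H ∈ reach(S|∅) ⇒ S ⊥̸ H | ∅.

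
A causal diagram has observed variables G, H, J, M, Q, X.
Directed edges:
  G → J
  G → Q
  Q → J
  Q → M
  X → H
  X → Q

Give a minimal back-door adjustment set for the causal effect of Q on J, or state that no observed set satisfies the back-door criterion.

desc(Q)\{Q}={J,M}; candidates ⊆ {G,H,X}.
size 0: {}; under {} Q still reaches {G,H,J,X} ∋ J.
{G}: Q⊥J given {G} in G with Q→· removed — back-door holds.

Q→J: minimal back-door set {G}.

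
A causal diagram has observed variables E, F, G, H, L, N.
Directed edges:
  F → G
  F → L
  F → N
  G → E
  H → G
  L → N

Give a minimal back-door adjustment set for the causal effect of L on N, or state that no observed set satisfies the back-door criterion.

desc(L)\{L}={N}; candidates ⊆ {E,F,G,H}.
size 0: {}; under {} L still reaches {E,F,G,N} ∋ N.
{F}: L⊥N given {F} in G with L→· removed — back-door holds.

L→N: minimal back-door set {F}.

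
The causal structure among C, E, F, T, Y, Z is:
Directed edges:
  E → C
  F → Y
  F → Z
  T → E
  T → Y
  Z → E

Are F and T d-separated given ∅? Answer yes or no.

Yes — F ⊥ T | ∅.

Bayes-Ball from F | ∅ reaches {C,E,Y,Z}.
T ∉ reach(F|∅) ⇒ F ⊥ T | ∅.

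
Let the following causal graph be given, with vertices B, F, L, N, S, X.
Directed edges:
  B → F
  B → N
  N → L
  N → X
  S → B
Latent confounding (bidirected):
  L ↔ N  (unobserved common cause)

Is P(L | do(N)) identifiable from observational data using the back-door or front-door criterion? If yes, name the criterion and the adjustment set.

desc(N)\{N}={L,X}; candidates ⊆ {B,F,S}.
N↔L: latent back-door arc(s) into N.
size 0: {}; under {} N still reaches {B,F,L,S} ∋ L.
size 1: {B}, {F}, {S}; under {B} N still reaches {L} ∋ L.
size 2: {B,F}, {B,S}, {F,S}; under {B,F} N still reaches {L} ∋ L.
N↔L cannot be blocked by any observed set — no back-door set.
No mediator lies on a directed N→…→L path.
Neither criterion identifies P(L|do(N)) in this graph.

P(L|do(N)): not identifiable (no BD/FD set).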